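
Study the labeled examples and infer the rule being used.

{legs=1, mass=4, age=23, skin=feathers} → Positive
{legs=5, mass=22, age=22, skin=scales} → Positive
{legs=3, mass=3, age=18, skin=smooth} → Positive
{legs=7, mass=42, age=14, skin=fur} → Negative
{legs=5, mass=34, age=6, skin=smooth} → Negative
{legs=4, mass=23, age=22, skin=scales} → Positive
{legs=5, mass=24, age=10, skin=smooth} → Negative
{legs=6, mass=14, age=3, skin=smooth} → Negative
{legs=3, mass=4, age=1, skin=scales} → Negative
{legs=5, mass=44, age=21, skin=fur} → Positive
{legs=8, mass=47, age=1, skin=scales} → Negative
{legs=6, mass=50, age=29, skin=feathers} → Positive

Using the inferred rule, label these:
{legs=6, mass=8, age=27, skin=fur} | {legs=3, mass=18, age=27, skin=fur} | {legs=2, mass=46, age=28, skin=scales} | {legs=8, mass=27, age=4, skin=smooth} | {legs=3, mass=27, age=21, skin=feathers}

Positive, Positive, Positive, Negative, Positive

The rule appears to be: age ≥ 18.
{legs=6, mass=8, age=27, skin=fur}: age = 27, passes → Positive. {legs=3, mass=18, age=27, skin=fur}: age = 27, passes → Positive. {legs=2, mass=46, age=28, skin=scales}: age = 28, passes → Positive. {legs=8, mass=27, age=4, skin=smooth}: age = 4, does not pass → Negative. {legs=3, mass=27, age=21, skin=feathers}: age = 21, passes → Positive.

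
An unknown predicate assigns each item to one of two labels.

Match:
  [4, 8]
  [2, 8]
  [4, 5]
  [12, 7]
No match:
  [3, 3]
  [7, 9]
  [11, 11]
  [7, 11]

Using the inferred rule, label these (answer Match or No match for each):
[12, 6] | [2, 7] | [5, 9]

Match, Match, No match

The classifier is using: first is even.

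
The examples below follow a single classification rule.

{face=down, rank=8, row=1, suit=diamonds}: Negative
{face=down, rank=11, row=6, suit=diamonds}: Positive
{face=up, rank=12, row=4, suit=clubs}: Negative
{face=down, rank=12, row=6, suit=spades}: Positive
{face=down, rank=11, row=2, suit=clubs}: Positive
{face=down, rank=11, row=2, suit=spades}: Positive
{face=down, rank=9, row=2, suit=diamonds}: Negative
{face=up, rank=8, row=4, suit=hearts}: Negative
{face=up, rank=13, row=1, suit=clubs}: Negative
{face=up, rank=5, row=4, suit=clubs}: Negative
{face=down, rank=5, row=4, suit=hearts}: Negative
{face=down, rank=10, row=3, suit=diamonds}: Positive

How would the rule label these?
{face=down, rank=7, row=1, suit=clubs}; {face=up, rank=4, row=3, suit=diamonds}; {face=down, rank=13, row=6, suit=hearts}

Negative, Negative, Positive

The classifier is using: face is down AND rank ≥ 10.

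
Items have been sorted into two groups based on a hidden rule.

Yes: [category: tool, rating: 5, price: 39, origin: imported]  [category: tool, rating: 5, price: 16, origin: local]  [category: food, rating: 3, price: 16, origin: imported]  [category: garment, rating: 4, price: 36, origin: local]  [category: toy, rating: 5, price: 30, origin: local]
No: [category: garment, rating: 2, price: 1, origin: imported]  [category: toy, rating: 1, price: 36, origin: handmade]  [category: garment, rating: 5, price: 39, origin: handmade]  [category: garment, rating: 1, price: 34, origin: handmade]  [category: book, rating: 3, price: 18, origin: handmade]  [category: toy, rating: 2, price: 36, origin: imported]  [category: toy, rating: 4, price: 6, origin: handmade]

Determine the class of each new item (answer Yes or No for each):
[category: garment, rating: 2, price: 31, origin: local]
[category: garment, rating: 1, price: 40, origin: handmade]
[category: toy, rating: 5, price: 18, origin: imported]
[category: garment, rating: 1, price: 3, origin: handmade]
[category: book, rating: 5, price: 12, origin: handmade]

One predicate separates the groups cleanly: origin is not handmade AND rating ≥ 3.

No, No, Yes, No, No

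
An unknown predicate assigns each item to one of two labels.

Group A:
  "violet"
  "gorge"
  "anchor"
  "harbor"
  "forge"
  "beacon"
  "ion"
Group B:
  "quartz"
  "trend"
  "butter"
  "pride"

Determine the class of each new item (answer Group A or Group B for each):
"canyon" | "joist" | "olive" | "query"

Group A, Group A, Group A, Group B

Comparing the two groups points to one rule — contains 'o'.
"canyon": has 'o' — has this property, so Group A. "joist": has 'o' — has this property, so Group A. "olive": has 'o' — has this property, so Group A. "query": no 'o' — fails the rule, so Group B.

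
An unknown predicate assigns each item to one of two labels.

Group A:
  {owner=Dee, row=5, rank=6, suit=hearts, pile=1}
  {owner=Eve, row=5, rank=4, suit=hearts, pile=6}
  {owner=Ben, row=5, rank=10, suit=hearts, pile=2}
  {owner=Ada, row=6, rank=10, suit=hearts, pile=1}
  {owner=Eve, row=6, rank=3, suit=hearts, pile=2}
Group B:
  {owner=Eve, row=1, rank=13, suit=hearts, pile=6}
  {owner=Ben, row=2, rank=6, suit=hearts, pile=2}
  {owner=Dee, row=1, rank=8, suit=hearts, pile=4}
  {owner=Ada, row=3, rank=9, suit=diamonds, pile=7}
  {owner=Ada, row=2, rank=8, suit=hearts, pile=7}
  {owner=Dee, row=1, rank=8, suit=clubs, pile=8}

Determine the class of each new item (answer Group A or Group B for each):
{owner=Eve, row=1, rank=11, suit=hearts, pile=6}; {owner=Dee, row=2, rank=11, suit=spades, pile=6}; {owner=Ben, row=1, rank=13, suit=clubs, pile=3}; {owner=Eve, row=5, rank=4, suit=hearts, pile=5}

Group B, Group B, Group B, Group A

Rule: row ≥ 5. This holds for each 'Group A' example and fails for each 'Group B' one.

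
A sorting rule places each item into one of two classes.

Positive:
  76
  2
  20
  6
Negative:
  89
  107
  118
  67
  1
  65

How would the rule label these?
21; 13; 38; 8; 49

The rule appears to be: even AND at most 76.

Negative, Negative, Positive, Positive, Negative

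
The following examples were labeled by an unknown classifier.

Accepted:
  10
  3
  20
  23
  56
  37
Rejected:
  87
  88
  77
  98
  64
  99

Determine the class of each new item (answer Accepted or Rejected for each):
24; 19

The rule appears to be: at most 56.
24: 24 ≤ 56, meets the rule → Accepted. 19: 19 ≤ 56, meets the rule → Accepted.

Accepted, Accepted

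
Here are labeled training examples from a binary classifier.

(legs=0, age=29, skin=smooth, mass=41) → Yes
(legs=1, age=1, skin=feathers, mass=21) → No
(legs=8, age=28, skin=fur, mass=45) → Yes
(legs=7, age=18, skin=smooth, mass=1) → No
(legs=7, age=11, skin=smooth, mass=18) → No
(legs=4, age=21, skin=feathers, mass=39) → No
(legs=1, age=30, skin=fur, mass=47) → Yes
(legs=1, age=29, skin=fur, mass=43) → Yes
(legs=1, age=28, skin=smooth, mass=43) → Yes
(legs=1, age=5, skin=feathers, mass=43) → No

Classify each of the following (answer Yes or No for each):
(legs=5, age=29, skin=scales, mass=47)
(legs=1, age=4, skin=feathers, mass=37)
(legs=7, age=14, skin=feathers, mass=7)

Yes, No, No

A rule that fits every label: age ≥ 28 — true of each 'Yes' example, false of each 'No' one.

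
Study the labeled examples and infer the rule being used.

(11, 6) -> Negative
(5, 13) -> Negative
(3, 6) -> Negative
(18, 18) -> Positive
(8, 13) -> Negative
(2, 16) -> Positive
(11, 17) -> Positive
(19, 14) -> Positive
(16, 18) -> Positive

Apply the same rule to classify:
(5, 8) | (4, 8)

Negative, Negative

Every 'Positive' example satisfies: second ≥ 14. None of the 'Negative' examples do.
(5, 8): second 8 — lacks this property, so Negative. (4, 8): second 8 — lacks this property, so Negative.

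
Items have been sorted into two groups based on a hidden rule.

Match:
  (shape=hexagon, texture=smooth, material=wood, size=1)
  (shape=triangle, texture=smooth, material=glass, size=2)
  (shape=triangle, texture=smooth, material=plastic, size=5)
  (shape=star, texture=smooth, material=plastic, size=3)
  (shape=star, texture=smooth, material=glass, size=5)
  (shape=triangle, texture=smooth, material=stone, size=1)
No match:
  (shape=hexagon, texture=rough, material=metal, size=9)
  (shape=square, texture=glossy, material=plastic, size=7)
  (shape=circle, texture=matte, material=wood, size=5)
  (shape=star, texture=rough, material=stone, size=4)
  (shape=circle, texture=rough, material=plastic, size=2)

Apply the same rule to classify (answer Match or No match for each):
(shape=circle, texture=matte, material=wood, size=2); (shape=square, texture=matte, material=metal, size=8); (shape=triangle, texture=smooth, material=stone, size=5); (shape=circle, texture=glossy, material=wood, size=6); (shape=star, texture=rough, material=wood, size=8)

No match, No match, Match, No match, No match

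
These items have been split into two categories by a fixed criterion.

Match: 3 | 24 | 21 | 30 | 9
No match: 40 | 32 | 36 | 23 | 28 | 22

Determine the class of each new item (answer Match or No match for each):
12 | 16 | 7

The rule appears to be: multiple of 3 AND at most 30.

Match, No match, No match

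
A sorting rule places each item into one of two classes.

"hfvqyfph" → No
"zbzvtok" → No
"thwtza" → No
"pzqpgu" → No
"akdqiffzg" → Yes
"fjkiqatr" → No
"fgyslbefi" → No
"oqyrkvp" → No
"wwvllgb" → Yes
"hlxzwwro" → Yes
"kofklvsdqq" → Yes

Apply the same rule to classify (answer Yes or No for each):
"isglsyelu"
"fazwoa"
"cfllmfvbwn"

No, No, Yes

The common property of the 'Yes' items is: has a double letter. No 'No' item has it.
"isglsyelu" — no doubled letter, hence No.
"fazwoa" — no doubled letter, hence No.
"cfllmfvbwn" — 'll' doubled, hence Yes.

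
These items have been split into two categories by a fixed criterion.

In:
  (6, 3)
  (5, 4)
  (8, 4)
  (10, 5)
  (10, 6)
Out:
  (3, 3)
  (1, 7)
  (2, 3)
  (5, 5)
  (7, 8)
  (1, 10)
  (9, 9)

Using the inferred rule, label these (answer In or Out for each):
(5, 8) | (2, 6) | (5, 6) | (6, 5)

The classifier is using: first > second.
(5, 8): 5 < 8 — does not pass, so Out. (2, 6): 2 < 6 — does not pass, so Out. (5, 6): 5 < 6 — does not pass, so Out. (6, 5): 6 > 5 — passes, so In.

Out, Out, Out, In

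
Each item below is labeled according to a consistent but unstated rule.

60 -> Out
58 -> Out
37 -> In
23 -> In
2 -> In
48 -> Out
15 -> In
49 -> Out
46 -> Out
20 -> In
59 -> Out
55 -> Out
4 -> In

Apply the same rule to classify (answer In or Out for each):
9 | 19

In, In

A rule that fits every label: at most 37 — true of each 'In' example, false of each 'Out' one.
In: 9, since 9 ≤ 37.
In: 19, since 19 ≤ 37.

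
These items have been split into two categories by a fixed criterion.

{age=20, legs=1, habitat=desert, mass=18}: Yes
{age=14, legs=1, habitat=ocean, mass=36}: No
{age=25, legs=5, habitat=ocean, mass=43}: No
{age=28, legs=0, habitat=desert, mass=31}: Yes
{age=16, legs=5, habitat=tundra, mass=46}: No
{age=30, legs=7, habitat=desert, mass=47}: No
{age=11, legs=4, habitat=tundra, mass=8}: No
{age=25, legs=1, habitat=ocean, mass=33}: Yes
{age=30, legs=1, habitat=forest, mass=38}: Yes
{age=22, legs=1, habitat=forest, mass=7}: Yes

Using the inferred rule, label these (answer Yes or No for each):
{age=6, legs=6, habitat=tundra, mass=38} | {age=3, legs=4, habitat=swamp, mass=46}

No, No

All 'Yes' examples share one property — age ≥ 16 AND legs ≤ 1 — and every 'No' example lacks it.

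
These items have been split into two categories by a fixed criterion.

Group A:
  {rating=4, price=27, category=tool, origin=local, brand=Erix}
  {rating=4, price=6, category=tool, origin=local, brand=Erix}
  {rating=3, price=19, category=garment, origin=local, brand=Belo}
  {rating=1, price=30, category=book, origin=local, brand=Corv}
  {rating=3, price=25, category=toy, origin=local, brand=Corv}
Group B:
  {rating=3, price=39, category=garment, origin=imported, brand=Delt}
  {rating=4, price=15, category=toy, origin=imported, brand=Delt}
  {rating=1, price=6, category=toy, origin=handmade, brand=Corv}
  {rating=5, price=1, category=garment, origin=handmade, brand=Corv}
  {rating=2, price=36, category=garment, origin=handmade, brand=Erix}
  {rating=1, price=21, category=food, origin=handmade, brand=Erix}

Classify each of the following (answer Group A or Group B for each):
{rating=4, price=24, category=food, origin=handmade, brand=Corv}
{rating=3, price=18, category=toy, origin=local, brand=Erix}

One predicate separates the groups cleanly: origin is local.

Group B, Group A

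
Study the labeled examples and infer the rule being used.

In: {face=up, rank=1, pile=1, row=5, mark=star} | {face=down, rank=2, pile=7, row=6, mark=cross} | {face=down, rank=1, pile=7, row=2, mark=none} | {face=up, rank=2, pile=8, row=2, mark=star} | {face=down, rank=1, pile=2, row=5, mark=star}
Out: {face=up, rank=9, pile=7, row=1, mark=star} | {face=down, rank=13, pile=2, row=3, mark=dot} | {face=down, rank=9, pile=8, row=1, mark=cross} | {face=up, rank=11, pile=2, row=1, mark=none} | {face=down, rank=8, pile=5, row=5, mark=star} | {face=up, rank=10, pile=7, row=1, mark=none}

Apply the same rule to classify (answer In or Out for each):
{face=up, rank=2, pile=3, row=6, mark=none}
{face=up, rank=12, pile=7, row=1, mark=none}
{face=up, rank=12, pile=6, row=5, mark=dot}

In, Out, Out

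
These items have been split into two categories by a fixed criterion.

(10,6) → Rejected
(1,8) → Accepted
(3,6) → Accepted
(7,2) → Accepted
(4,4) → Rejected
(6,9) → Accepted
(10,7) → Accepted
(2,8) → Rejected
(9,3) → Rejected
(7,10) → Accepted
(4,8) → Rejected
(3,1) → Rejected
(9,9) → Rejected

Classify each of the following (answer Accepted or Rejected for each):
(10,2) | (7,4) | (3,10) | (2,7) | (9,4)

Rule: sum is odd. This holds for each 'Accepted' example and fails for each 'Rejected' one.

Rejected, Accepted, Accepted, Accepted, Accepted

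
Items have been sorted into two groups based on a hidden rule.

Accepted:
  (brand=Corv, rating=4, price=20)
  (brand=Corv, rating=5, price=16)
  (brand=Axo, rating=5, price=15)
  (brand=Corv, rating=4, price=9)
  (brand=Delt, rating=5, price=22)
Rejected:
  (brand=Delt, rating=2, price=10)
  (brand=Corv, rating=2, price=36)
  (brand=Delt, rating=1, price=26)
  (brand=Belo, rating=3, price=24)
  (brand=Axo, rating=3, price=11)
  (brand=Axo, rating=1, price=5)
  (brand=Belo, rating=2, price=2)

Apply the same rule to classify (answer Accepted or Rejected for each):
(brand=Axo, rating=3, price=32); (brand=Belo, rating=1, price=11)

Rejected, Rejected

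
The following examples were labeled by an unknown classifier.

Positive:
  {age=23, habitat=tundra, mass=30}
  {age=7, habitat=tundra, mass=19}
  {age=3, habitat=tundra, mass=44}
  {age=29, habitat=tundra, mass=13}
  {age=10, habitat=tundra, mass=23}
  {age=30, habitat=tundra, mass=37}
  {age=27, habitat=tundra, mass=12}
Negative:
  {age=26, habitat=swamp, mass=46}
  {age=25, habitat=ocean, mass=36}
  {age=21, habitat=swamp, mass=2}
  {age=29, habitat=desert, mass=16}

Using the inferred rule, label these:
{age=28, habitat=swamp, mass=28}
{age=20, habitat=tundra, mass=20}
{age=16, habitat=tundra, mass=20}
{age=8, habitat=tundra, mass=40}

Every 'Positive' example satisfies: habitat is tundra. None of the 'Negative' examples do.

Negative, Positive, Positive, Positive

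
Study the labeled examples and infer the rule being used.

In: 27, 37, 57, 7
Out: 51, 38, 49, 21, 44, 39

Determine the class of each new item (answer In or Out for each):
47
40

The common property of the 'In' items is: ends in digit 7. No 'Out' item has it.
In: 47, since last digit 7. Out: 40, since last digit 0.

In, Out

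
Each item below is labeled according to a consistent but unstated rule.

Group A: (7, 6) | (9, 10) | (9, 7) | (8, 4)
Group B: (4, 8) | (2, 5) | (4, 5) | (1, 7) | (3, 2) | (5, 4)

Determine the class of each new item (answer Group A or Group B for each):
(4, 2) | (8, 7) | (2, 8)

Group B, Group A, Group B

'Group A' ⟺ first ≥ 6.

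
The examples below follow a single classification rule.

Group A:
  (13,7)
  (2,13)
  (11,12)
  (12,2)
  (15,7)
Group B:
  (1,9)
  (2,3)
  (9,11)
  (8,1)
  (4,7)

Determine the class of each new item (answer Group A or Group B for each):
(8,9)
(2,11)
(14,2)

A rule that fits every label: max ≥ 12 — true of each 'Group A' example, false of each 'Group B' one.
Group B: (8,9), since max 9.
Group B: (2,11), since max 11.
Group A: (14,2), since max 14.

Group B, Group B, Group A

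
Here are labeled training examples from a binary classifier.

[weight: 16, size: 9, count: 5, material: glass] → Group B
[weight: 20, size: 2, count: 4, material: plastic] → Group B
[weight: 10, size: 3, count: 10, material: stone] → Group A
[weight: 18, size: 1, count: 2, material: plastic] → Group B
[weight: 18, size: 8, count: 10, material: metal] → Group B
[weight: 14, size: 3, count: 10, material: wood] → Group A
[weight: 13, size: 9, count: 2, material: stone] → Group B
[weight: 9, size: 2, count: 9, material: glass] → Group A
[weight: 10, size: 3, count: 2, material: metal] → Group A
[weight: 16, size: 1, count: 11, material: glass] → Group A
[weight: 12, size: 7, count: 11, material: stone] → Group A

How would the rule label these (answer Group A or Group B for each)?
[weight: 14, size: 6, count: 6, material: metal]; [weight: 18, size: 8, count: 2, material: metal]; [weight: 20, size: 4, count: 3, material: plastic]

The common property of the 'Group A' items is: size ≤ 7 AND weight ≤ 16. No 'Group B' item has it.
[weight: 14, size: 6, count: 6, material: metal]: size = 6, weight = 14 — has this property, so Group A.
[weight: 18, size: 8, count: 2, material: metal]: size = 8, weight = 18 — does not pass, so Group B.
[weight: 20, size: 4, count: 3, material: plastic]: size = 4, weight = 20 — does not pass, so Group B.

Group A, Group B, Group B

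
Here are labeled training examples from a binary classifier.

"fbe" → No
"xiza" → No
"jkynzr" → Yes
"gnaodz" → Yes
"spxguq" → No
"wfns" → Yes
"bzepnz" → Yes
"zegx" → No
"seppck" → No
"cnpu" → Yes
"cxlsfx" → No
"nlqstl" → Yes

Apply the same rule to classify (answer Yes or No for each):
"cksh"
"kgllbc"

The distinguishing property — contains 'n' — holds for all the 'Yes' cases and none of the 'No' cases.
"cksh": no 'n', does not fit → No. "kgllbc": no 'n', does not fit → No.

No, No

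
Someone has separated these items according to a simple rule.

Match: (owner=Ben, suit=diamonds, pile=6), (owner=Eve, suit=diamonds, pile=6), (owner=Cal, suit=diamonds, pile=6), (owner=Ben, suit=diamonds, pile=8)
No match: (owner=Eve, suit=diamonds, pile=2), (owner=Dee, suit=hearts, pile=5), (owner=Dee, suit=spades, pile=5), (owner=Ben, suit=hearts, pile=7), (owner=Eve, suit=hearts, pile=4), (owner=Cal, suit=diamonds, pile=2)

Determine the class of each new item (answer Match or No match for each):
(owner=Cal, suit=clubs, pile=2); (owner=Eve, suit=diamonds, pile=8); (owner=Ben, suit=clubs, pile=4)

'Match' ⟺ suit is diamonds AND pile ≥ 4.
(owner=Cal, suit=clubs, pile=2): suit is clubs, pile = 2 — doesn't qualify, so No match.
(owner=Eve, suit=diamonds, pile=8): suit is diamonds, pile = 8 — has this property, so Match.
(owner=Ben, suit=clubs, pile=4): suit is clubs, pile = 4 — doesn't qualify, so No match.

No match, Match, No match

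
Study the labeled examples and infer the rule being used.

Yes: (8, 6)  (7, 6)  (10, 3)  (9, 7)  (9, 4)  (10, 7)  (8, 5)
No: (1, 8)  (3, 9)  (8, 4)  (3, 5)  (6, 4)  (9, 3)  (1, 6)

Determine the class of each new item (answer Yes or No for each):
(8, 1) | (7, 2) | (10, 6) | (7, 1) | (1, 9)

No, No, Yes, No, No

Every 'Yes' example satisfies: sum ≥ 13. None of the 'No' examples do.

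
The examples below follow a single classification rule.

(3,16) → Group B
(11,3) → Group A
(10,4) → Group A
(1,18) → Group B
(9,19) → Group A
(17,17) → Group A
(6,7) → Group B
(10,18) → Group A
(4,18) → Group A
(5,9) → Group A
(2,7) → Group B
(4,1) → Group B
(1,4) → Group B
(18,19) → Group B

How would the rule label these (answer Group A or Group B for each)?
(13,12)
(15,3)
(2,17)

Group B, Group A, Group B

The classifier is using: sum is even.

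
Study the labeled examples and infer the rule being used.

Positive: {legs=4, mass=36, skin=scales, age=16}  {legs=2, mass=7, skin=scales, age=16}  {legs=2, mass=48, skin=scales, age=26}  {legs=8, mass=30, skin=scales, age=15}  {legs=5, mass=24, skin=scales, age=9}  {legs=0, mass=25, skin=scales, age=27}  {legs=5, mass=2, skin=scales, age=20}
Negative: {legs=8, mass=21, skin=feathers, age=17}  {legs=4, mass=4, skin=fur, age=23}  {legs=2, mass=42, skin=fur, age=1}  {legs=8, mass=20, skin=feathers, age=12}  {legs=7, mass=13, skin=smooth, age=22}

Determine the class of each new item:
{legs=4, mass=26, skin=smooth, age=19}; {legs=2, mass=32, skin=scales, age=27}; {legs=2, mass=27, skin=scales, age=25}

Negative, Positive, Positive

Checking candidate rules against both groups, what survives is: skin is scales.
{legs=4, mass=26, skin=smooth, age=19}: skin is smooth — fails the rule, so Negative. {legs=2, mass=32, skin=scales, age=27}: skin is scales — qualifies, so Positive. {legs=2, mass=27, skin=scales, age=25}: skin is scales — qualifies, so Positive.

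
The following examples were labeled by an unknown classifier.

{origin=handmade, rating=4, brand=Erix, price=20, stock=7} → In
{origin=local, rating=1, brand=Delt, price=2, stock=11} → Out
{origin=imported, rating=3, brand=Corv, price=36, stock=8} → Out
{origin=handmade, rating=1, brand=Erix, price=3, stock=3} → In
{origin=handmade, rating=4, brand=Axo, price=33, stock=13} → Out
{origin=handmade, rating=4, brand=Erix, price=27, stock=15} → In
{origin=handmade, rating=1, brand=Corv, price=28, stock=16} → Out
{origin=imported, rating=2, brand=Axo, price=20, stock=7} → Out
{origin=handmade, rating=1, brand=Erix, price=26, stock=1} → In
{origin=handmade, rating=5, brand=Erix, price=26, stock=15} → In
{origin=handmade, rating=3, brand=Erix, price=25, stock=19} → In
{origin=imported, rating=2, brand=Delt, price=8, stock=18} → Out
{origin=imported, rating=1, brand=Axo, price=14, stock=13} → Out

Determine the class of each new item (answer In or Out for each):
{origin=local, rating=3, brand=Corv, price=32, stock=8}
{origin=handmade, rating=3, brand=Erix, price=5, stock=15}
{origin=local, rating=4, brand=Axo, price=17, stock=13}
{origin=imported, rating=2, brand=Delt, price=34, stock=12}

Out, In, Out, Out

Every 'In' example satisfies: brand is Erix. None of the 'Out' examples do.
{origin=local, rating=3, brand=Corv, price=32, stock=8} → brand is Corv → Out.
{origin=handmade, rating=3, brand=Erix, price=5, stock=15} → brand is Erix → In.
{origin=local, rating=4, brand=Axo, price=17, stock=13} → brand is Axo → Out.
{origin=imported, rating=2, brand=Delt, price=34, stock=12} → brand is Delt → Out.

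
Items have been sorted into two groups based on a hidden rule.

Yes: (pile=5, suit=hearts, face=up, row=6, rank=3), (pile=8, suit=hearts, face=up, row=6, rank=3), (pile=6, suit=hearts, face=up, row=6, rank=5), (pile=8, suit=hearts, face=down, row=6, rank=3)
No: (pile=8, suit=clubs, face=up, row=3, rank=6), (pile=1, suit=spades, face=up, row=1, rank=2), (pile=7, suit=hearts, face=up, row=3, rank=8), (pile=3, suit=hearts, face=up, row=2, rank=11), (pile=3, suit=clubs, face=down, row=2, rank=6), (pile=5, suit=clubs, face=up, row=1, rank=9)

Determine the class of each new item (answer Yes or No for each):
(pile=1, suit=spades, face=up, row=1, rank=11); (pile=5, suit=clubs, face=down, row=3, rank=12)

Rule: row = 6. This holds for each 'Yes' example and fails for each 'No' one.
(pile=1, suit=spades, face=up, row=1, rank=11) — row = 1, hence No.
(pile=5, suit=clubs, face=down, row=3, rank=12) — row = 3, hence No.

No, No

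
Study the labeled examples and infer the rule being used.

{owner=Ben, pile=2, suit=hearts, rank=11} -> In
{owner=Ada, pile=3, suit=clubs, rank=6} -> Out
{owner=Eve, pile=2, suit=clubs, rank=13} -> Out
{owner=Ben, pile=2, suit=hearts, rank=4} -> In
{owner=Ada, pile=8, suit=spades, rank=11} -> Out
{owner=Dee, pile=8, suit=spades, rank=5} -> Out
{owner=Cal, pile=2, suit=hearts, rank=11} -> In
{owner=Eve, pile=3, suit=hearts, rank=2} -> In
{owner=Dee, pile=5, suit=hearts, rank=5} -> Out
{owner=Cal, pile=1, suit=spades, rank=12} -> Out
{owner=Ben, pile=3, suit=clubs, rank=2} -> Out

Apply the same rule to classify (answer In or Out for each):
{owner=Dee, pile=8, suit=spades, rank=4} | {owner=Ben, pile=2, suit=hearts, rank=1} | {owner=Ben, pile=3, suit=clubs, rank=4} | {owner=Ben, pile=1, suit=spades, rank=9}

Out, In, Out, Out

The classifier is using: suit is hearts AND pile ≤ 3.
Out: {owner=Dee, pile=8, suit=spades, rank=4}, since suit is spades, pile = 8.
In: {owner=Ben, pile=2, suit=hearts, rank=1}, since suit is hearts, pile = 2.
Out: {owner=Ben, pile=3, suit=clubs, rank=4}, since suit is clubs, pile = 3.
Out: {owner=Ben, pile=1, suit=spades, rank=9}, since suit is spades, pile = 1.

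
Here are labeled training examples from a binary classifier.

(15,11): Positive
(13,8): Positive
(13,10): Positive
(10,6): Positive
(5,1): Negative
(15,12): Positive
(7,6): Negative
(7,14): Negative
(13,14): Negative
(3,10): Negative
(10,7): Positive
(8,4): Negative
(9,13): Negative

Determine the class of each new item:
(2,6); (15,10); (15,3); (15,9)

Negative, Positive, Positive, Positive

All 'Positive' examples share one property — first > second AND sum ≥ 16 — and every 'Negative' example lacks it.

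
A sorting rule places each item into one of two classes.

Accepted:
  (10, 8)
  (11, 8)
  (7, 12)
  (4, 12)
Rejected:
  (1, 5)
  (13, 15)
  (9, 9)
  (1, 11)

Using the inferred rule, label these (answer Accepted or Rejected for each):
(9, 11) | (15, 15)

Rejected, Rejected

The common property of the 'Accepted' items is: second is even. No 'Rejected' item has it.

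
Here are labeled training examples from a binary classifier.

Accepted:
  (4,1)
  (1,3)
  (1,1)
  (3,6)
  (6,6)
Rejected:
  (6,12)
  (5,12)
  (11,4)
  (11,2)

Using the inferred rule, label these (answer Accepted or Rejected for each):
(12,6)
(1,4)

Rejected, Accepted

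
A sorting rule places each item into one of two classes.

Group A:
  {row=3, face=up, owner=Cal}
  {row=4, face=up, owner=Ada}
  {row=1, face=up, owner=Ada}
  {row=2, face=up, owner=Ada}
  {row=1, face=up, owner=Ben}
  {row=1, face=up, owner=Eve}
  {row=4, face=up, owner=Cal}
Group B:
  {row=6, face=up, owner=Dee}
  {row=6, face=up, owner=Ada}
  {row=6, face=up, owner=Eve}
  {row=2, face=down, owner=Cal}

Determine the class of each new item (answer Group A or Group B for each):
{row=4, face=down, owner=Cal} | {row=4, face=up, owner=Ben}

One predicate separates the groups cleanly: face is up AND row ≤ 4.
{row=4, face=down, owner=Cal} — face is down, row = 4, hence Group B.
{row=4, face=up, owner=Ben} — face is up, row = 4, hence Group A.

Group B, Group A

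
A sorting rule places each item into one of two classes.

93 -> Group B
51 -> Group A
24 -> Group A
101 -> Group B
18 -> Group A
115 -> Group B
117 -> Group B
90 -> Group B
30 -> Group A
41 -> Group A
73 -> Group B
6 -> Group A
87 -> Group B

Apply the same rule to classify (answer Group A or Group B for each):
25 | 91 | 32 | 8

Every 'Group A' example satisfies: at most 51. None of the 'Group B' examples do.
Group A: 25, since 25 ≤ 51.
Group B: 91, since 91 > 51.
Group A: 32, since 32 ≤ 51.
Group A: 8, since 8 ≤ 51.

Group A, Group B, Group A, Group A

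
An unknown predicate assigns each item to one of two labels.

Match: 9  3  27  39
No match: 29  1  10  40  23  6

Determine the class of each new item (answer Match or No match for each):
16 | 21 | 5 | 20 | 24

No match, Match, No match, No match, No match

The simplest hypothesis consistent with all the labels is: ≡ 3 (mod 6).
16 — 16 mod 6 = 4, hence No match.
21 — 21 mod 6 = 3, hence Match.
5 — 5 mod 6 = 5, hence No match.
20 — 20 mod 6 = 2, hence No match.
24 — 24 mod 6 = 0, hence No match.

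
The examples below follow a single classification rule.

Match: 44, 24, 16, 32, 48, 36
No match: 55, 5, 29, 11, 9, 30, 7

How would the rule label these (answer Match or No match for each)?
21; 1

No match, No match

Checking candidate rules against both groups, what survives is: multiple of 4.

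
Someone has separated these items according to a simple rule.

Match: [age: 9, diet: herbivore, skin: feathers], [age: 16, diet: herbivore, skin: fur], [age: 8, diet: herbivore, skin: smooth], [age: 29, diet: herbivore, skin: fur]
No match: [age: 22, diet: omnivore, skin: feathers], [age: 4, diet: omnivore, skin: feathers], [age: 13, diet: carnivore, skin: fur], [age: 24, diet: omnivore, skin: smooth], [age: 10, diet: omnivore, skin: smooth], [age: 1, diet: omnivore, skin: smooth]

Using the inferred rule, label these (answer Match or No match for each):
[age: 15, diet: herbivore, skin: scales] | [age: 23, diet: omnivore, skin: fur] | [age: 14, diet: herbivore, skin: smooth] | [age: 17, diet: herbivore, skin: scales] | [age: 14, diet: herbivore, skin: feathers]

Looking at the examples, the only property every 'Match' case has and every 'No match' case lacks is: diet is herbivore.
[age: 15, diet: herbivore, skin: scales]: diet is herbivore, meets the rule → Match.
[age: 23, diet: omnivore, skin: fur]: diet is omnivore, lacks this property → No match.
[age: 14, diet: herbivore, skin: smooth]: diet is herbivore, meets the rule → Match.
[age: 17, diet: herbivore, skin: scales]: diet is herbivore, meets the rule → Match.
[age: 14, diet: herbivore, skin: feathers]: diet is herbivore, meets the rule → Match.

Match, No match, Match, Match, Match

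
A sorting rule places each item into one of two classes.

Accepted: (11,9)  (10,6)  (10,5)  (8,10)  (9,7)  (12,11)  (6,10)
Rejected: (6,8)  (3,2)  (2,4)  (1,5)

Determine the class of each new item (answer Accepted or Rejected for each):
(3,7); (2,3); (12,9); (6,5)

Every 'Accepted' example satisfies: sum ≥ 15. None of the 'Rejected' examples do.
(3,7) → 3+7 = 10 → Rejected. (2,3) → 2+3 = 5 → Rejected. (12,9) → 12+9 = 21 → Accepted. (6,5) → 6+5 = 11 → Rejected.

Rejected, Rejected, Accepted, Rejected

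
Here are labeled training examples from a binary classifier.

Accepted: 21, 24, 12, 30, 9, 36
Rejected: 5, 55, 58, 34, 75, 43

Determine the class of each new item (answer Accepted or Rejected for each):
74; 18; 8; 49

'Accepted' ⟺ multiple of 3 AND at most 36.
74: 74 = 3·24 + 2, 74 > 36, lacks this property → Rejected.
18: 18 = 3·6, 18 ≤ 36, meets the rule → Accepted.
8: 8 = 3·2 + 2, 8 ≤ 36, lacks this property → Rejected.
49: 49 = 3·16 + 1, 49 > 36, lacks this property → Rejected.

Rejected, Accepted, Rejected, Rejected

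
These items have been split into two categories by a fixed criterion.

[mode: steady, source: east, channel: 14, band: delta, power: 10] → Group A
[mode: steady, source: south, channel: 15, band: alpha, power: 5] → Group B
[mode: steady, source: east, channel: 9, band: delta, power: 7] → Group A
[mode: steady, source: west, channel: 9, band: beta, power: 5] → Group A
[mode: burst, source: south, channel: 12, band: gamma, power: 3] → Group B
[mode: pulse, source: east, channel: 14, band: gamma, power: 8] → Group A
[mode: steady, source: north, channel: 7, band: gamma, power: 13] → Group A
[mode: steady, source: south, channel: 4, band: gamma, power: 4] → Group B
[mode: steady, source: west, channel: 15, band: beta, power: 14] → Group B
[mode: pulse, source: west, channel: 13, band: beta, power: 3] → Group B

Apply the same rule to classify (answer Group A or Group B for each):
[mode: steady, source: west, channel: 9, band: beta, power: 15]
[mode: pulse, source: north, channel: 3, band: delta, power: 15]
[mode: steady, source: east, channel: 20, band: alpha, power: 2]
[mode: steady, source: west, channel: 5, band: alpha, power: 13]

Group A, Group A, Group B, Group A

The simplest hypothesis consistent with all the labels is: channel ≤ 14 AND power ≥ 5.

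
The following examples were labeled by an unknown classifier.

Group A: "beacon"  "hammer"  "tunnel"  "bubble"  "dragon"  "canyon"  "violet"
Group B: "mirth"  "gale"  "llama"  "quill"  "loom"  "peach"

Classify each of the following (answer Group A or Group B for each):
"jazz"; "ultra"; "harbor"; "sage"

Group B, Group B, Group A, Group B

The classifier is using: length 6.
"jazz" — length 4, hence Group B. "ultra" — length 5, hence Group B. "harbor" — length 6, hence Group A. "sage" — length 4, hence Group B.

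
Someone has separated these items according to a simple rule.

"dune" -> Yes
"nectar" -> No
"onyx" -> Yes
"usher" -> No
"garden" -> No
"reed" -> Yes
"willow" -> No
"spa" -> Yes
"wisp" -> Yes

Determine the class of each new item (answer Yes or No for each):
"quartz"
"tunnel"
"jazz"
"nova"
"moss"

No, No, Yes, Yes, Yes

A rule that fits every label: length ≤ 4 — true of each 'Yes' example, false of each 'No' one.
"quartz": length 6, does not pass → No.
"tunnel": length 6, does not pass → No.
"jazz": length 4, passes → Yes.
"nova": length 4, passes → Yes.
"moss": length 4, passes → Yes.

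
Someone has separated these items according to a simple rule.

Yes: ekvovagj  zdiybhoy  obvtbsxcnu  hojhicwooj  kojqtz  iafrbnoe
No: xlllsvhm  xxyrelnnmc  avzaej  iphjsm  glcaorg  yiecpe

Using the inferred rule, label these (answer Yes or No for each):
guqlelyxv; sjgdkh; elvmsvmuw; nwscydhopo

No, No, No, Yes

The pattern is that an item is 'Yes' exactly when: even length AND contains 'o'.
guqlelyxv → length 9, no 'o' → No.
sjgdkh → length 6, no 'o' → No.
elvmsvmuw → length 9, no 'o' → No.
nwscydhopo → length 10, has 'o' → Yes.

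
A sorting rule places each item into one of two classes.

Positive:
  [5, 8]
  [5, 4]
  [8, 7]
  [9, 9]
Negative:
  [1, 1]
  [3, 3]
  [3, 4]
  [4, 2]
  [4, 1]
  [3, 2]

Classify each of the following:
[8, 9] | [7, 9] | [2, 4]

The distinguishing property — sum ≥ 9 — holds for all the 'Positive' cases and none of the 'Negative' cases.
[8, 9]: Positive (8+9 = 17).
[7, 9]: Positive (7+9 = 16).
[2, 4]: Negative (2+4 = 6).

Positive, Positive, Negative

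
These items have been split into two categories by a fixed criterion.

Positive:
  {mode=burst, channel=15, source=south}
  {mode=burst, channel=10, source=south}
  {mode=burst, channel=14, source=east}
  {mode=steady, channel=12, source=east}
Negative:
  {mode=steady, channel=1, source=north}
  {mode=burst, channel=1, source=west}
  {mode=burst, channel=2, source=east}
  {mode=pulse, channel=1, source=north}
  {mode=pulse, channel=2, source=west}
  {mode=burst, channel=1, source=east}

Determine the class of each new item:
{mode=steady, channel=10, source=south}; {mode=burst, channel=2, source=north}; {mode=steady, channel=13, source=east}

The simplest hypothesis consistent with all the labels is: channel ≥ 10.
{mode=steady, channel=10, source=south}: Positive (channel = 10). {mode=burst, channel=2, source=north}: Negative (channel = 2). {mode=steady, channel=13, source=east}: Positive (channel = 13).

Positive, Negative, Positive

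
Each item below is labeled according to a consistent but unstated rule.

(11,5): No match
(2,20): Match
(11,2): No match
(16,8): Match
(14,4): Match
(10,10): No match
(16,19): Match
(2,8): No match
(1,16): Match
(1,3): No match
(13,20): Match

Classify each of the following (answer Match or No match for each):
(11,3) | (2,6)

No match, No match

The pattern is that an item is 'Match' exactly when: max ≥ 13.
(11,3): max 11 — fails this test, so No match. (2,6): max 6 — fails this test, so No match.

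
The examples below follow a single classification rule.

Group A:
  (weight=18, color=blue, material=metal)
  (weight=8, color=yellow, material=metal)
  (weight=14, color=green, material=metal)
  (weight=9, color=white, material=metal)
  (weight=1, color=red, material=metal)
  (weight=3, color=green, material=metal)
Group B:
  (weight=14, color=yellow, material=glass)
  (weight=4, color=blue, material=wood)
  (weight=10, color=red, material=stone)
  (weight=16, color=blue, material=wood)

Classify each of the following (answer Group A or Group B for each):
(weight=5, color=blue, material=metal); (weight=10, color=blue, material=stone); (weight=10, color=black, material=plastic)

Group A, Group B, Group B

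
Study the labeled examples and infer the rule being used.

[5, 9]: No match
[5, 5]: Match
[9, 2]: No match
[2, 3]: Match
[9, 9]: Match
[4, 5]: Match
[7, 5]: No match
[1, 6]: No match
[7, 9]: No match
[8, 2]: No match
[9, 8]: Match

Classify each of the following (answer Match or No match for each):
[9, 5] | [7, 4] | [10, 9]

No match, No match, Match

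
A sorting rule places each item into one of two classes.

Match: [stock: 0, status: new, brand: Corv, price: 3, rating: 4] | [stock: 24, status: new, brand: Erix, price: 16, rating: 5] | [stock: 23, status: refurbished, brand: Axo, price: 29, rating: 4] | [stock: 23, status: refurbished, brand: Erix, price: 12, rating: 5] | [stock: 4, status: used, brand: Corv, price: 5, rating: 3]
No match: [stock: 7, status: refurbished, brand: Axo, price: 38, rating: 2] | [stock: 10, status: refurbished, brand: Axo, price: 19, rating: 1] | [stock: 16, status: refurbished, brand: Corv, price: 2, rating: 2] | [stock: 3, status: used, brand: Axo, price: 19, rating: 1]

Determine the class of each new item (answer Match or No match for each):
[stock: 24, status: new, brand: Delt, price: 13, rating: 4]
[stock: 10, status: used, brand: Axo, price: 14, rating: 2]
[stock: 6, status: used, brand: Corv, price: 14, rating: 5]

The classifier is using: rating ≥ 3.
Match: [stock: 24, status: new, brand: Delt, price: 13, rating: 4], since rating = 4. No match: [stock: 10, status: used, brand: Axo, price: 14, rating: 2], since rating = 2. Match: [stock: 6, status: used, brand: Corv, price: 14, rating: 5], since rating = 5.

Match, No match, Match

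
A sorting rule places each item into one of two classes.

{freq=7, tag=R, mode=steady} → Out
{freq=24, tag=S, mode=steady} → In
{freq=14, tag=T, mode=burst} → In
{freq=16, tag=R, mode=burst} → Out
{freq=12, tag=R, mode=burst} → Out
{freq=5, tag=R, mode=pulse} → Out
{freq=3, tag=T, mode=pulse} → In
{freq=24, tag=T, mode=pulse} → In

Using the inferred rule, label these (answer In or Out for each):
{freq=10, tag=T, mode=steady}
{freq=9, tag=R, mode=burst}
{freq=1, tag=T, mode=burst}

In, Out, In

All 'In' examples share one property — tag is not R — and every 'Out' example lacks it.
{freq=10, tag=T, mode=steady} — tag is T, hence In.
{freq=9, tag=R, mode=burst} — tag is R, hence Out.
{freq=1, tag=T, mode=burst} — tag is T, hence In.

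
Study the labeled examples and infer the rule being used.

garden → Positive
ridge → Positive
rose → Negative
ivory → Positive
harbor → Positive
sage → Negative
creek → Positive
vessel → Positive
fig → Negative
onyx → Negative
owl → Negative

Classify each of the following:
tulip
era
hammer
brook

Positive, Negative, Positive, Positive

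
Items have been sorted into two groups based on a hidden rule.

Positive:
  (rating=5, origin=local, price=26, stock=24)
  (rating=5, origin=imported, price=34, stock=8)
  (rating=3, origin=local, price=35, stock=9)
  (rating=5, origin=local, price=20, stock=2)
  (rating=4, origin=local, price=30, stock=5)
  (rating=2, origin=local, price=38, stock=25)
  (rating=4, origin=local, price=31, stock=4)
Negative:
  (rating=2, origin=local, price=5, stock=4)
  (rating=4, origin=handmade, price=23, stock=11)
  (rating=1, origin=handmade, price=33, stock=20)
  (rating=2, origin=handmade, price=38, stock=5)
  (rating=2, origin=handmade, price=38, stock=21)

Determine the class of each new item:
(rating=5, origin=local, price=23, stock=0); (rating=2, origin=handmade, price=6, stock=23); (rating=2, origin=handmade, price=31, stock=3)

Every 'Positive' example satisfies: origin is not handmade AND price ≥ 20. None of the 'Negative' examples do.

Positive, Negative, Negative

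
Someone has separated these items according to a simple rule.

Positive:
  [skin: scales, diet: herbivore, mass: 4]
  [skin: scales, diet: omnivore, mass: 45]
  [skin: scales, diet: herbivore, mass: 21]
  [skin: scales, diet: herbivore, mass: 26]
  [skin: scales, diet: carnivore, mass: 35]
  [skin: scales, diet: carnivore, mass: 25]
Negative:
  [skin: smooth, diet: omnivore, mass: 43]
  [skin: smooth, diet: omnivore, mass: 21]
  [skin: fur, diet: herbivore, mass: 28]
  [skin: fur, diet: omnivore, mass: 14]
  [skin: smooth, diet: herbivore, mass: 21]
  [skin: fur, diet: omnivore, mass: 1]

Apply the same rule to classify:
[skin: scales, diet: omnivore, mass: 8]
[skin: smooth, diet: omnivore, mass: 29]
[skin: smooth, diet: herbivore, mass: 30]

Positive, Negative, Negative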